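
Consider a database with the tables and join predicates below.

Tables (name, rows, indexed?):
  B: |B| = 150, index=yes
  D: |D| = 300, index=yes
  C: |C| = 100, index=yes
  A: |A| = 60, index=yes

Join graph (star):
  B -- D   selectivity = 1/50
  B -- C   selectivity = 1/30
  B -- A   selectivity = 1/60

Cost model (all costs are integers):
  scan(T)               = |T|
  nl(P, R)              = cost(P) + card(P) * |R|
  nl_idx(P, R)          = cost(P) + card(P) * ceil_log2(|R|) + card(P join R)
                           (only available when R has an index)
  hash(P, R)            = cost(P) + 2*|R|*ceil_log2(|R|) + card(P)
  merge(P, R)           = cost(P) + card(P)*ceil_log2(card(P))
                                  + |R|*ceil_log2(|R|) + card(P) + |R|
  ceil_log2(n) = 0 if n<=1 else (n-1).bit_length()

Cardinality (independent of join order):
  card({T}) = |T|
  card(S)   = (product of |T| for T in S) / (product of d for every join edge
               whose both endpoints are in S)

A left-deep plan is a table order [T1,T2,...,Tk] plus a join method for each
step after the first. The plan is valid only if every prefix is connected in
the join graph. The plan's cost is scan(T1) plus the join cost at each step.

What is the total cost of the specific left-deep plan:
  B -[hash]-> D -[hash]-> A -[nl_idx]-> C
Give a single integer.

step 1: scan B: cost=150, card=150
step 2: join D via hash
    card(P join D) = 150*300/(50) = 900
    cost = 150 + 2*300*9 + 150 = 5700
step 3: join A via hash
    card(P join A) = 900*60/(60) = 900
    cost = 5700 + 2*60*6 + 900 = 7320
step 4: join C via nl_idx
    card(P join C) = 900*100/(30) = 3000
    cost = 7320 + 900*7 + 3000 = 16620

16620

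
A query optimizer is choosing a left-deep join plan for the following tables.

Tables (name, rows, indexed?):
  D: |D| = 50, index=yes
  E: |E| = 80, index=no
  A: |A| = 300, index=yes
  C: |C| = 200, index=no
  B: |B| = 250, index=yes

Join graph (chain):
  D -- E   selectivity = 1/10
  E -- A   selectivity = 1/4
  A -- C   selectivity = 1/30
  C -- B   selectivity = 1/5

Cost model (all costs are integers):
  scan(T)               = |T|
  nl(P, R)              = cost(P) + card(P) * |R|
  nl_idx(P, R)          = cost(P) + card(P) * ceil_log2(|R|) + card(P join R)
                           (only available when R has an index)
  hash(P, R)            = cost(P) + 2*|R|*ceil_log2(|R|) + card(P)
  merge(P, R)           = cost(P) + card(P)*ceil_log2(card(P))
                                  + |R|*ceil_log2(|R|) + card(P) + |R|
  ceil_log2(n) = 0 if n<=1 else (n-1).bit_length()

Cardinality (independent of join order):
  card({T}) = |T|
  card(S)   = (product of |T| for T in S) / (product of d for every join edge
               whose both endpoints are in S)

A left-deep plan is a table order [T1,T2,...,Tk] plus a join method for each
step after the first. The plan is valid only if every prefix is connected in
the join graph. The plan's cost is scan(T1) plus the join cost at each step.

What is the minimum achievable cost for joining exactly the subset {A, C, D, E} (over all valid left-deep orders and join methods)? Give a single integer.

Selinger DP over subsets of {A,C,D,E}:
  {D}: scan cost=50, card=50
  {E}: scan cost=80, card=80
  {A}: scan cost=300, card=300
  {C}: scan cost=200, card=200
  {DE}: card=400; try (D,hash)→760, (D,nl_idx)→960, (E,merge)→1040, (D,merge)→1070, (E,hash)→1220, (E,nl)→4050 …(+1); best=760 via (D,hash)
  {AE}: card=6000; try (E,hash)→1720, (A,merge)→3720, (E,merge)→3940, (A,hash)→5560, (A,nl_idx)→6800, (A,nl)→24080 …(+1); best=1720 via (E,hash)
  {AC}: card=2000; try (C,hash)→3800, (A,nl_idx)→4000, (A,merge)→5000, (C,merge)→5100, (A,hash)→5800, (A,nl)→60200 …(+1); best=3800 via (C,hash)
  {ADE}: card=30000; try (A,hash)→6560, (A,merge)→7760, (D,hash)→8320, (A,nl_idx)→34360, (D,nl_idx)→67720, (D,merge)→86070 …(+2); best=6560 via (A,hash)
  {ACE}: card=40000; try (E,hash)→6920, (C,hash)→10920, (E,merge)→28440, (C,merge)→87520, (E,nl)→163800, (C,nl)→1201720; best=6920 via (E,hash)
  {ACDE}: card=200000; try (C,hash)→39760, (D,hash)→47520, (D,nl_idx)→446920, (C,merge)→488360, (D,merge)→687270, (D,nl)→2006920 …(+1); best=39760 via (C,hash)

39760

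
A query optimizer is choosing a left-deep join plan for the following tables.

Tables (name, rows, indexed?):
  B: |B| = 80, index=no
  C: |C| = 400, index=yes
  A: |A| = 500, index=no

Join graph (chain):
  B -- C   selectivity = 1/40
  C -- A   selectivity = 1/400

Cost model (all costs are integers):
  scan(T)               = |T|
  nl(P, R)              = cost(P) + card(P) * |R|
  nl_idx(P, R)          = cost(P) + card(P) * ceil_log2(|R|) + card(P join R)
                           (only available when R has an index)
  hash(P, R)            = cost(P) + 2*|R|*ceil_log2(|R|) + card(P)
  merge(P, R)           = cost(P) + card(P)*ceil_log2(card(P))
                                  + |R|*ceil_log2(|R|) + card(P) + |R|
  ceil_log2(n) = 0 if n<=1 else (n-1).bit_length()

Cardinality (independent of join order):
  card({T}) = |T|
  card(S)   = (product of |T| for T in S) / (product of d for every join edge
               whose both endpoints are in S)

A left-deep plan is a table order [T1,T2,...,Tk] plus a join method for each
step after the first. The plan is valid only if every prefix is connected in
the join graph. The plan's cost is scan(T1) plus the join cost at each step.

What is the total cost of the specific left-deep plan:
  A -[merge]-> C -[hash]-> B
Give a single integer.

step 1: scan A: cost=500, card=500
step 2: join C via merge
    card(P join C) = 500*400/(400) = 500
    cost = 500 + 500*9 + 400*9 + 500 + 400 = 9500
step 3: join B via hash
    card(P join B) = 500*80/(40) = 1000
    cost = 9500 + 2*80*7 + 500 = 11120

11120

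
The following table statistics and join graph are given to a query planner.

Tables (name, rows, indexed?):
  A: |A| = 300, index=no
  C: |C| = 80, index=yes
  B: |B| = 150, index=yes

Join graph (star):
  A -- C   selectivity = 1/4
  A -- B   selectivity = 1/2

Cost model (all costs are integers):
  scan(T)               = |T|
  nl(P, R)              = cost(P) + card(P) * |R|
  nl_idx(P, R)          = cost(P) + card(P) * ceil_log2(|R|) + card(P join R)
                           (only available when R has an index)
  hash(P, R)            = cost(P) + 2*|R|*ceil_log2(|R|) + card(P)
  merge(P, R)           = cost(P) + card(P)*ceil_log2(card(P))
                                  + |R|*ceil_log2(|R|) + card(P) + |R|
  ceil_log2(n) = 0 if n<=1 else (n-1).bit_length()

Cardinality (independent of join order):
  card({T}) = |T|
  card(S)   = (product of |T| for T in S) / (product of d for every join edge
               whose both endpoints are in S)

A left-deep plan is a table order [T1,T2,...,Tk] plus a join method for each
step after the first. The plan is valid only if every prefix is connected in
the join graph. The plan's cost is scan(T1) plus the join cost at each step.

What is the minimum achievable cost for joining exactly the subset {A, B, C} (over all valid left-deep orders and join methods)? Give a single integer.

Selinger DP over subsets of {A,B,C}:
  {A}: scan cost=300, card=300
  {C}: scan cost=80, card=80
  {B}: scan cost=150, card=150
  {AC}: card=6000; try (C,hash)→1720, (A,merge)→3720, (C,merge)→3940, (A,hash)→5560, (C,nl_idx)→8400, (A,nl)→24080 …(+1); best=1720 via (C,hash)
  {AB}: card=22500; try (B,hash)→3000, (A,merge)→4500, (B,merge)→4650, (A,hash)→5700, (B,nl_idx)→25200, (A,nl)→45150 …(+1); best=3000 via (B,hash)
  {ABC}: card=450000; try (B,hash)→10120, (C,hash)→26620, (B,merge)→87070, (C,merge)→363640, (B,nl_idx)→499720, (C,nl_idx)→610500 …(+2); best=10120 via (B,hash)

10120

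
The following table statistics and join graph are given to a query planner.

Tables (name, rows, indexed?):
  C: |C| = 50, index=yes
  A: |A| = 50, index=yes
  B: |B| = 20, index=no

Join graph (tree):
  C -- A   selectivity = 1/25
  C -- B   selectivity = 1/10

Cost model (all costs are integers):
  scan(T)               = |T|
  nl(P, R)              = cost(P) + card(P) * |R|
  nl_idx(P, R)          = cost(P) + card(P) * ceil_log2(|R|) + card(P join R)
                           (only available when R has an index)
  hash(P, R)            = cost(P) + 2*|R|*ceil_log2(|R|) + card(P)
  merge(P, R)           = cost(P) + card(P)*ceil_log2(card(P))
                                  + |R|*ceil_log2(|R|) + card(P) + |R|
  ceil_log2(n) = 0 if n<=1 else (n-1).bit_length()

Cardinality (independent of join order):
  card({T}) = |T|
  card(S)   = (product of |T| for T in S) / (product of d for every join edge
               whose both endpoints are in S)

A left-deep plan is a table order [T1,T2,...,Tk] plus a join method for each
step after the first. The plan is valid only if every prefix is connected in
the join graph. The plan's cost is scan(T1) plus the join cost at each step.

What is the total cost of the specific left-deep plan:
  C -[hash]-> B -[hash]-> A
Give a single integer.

step 1: scan C: cost=50, card=50
step 2: join B via hash
    card(P join B) = 50*20/(10) = 100
    cost = 50 + 2*20*5 + 50 = 300
step 3: join A via hash
    card(P join A) = 100*50/(25) = 200
    cost = 300 + 2*50*6 + 100 = 1000

1000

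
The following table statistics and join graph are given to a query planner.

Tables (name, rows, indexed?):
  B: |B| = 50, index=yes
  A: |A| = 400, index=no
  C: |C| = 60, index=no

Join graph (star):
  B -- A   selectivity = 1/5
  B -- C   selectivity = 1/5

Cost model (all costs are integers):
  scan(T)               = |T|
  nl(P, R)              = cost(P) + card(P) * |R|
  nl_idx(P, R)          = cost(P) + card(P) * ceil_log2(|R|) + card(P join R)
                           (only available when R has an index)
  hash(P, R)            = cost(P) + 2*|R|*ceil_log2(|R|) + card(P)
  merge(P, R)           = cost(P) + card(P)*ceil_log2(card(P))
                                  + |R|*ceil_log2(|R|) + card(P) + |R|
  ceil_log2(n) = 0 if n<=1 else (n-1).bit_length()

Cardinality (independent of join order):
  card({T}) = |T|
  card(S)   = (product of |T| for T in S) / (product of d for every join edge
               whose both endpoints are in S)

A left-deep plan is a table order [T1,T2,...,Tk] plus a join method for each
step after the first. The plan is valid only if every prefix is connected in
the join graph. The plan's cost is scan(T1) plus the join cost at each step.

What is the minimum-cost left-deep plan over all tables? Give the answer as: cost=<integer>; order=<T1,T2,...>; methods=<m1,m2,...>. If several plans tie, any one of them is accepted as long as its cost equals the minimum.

Selinger DP (subsets sized 1..n):
  {B}: scan cost=50, card=50
  {A}: scan cost=400, card=400
  {C}: scan cost=60, card=60
  {AB}: card=4000; try (B,hash)→1400, (A,merge)→4400, (B,merge)→4750, (B,nl_idx)→6800, (A,hash)→7300, (A,nl)→20050 …(+1); best=1400 via (B,hash)
  {BC}: card=600; try (B,hash)→720, (C,hash)→820, (C,merge)→820, (B,merge)→830, (B,nl_idx)→1020, (C,nl)→3050 …(+1); best=720 via (B,hash)
  {ABC}: card=48000; try (C,hash)→6120, (A,hash)→8520, (A,merge)→11320, (C,merge)→53820, (A,nl)→240720, (C,nl)→241400; best=6120 via (C,hash)

cost=6120; order=A,B,C; methods=hash,hash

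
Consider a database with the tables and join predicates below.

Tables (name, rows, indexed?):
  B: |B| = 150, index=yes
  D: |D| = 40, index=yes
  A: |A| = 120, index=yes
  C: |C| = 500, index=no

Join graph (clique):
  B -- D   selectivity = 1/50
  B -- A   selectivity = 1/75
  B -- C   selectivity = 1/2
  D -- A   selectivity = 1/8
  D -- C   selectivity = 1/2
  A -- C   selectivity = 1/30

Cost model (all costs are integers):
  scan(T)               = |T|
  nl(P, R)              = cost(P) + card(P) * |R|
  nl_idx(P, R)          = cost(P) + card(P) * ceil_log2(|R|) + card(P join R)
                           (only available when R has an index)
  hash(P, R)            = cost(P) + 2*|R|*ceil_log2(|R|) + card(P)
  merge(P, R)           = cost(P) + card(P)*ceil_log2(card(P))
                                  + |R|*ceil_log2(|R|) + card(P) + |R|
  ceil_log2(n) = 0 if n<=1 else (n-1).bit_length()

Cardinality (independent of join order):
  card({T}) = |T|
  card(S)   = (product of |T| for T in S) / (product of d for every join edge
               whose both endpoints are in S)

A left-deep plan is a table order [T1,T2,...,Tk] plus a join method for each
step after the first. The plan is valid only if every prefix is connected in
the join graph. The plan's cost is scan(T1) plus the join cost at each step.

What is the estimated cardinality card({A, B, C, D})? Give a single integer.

Tables in S: A(120), B(150), C(500), D(40)
Edges inside S: B-D(d=50), B-A(d=75), B-C(d=2), D-A(d=8), D-C(d=2), A-C(d=30)
numerator = 120 * 150 * 500 * 40 = 360000000
denominator = 50 * 75 * 2 * 8 * 2 * 30 = 3600000
card(S) = 360000000 / 3600000 = 100

100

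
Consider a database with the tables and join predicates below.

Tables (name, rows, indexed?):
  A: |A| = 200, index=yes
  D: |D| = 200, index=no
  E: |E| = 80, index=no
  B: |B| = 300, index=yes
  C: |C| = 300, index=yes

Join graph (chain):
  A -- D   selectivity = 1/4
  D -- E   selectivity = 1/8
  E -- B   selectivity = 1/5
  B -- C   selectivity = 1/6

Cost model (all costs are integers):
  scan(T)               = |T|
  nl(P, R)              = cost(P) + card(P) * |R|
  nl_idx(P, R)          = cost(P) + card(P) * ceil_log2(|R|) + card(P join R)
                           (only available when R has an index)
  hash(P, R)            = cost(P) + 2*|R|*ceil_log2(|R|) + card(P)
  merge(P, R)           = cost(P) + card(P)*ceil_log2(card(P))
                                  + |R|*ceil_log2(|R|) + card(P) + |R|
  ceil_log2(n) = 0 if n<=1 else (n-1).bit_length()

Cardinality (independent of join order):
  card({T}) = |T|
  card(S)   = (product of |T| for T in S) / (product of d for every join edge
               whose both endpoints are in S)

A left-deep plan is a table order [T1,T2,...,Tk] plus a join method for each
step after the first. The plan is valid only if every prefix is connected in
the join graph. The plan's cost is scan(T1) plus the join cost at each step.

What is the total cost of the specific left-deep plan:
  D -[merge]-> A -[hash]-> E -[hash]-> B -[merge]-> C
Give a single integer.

step 1: scan D: cost=200, card=200
step 2: join A via merge
    card(P join A) = 200*200/(4) = 10000
    cost = 200 + 200*8 + 200*8 + 200 + 200 = 3800
step 3: join E via hash
    card(P join E) = 10000*80/(8) = 100000
    cost = 3800 + 2*80*7 + 10000 = 14920
step 4: join B via hash
    card(P join B) = 100000*300/(5) = 6000000
    cost = 14920 + 2*300*9 + 100000 = 120320
step 5: join C via merge
    card(P join C) = 6000000*300/(6) = 300000000
    cost = 120320 + 6000000*23 + 300*9 + 6000000 + 300 = 144123320

144123320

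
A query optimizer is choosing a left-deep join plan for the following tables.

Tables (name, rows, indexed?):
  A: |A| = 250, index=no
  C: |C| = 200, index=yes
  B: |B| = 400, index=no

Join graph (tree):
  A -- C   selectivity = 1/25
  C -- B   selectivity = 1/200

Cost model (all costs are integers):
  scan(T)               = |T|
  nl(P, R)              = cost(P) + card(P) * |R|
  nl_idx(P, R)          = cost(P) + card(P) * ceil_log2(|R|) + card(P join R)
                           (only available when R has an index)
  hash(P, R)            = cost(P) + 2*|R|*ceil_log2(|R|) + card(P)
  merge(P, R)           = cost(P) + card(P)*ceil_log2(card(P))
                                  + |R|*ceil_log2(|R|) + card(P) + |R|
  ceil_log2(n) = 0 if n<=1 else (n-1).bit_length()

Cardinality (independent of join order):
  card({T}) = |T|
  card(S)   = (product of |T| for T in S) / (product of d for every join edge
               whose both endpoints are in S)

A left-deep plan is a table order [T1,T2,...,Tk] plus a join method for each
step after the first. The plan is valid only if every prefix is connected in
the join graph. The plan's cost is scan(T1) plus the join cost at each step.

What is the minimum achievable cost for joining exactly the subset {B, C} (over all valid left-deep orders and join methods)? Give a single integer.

4000

Selinger DP over subsets of {B,C}:
  {C}: scan cost=200, card=200
  {B}: scan cost=400, card=400
  {BC}: card=400; try (C,hash)→4000, (C,nl_idx)→4000, (B,merge)→6000, (C,merge)→6200, (B,hash)→7600, (B,nl)→80200 …(+1); best=4000 via (C,hash)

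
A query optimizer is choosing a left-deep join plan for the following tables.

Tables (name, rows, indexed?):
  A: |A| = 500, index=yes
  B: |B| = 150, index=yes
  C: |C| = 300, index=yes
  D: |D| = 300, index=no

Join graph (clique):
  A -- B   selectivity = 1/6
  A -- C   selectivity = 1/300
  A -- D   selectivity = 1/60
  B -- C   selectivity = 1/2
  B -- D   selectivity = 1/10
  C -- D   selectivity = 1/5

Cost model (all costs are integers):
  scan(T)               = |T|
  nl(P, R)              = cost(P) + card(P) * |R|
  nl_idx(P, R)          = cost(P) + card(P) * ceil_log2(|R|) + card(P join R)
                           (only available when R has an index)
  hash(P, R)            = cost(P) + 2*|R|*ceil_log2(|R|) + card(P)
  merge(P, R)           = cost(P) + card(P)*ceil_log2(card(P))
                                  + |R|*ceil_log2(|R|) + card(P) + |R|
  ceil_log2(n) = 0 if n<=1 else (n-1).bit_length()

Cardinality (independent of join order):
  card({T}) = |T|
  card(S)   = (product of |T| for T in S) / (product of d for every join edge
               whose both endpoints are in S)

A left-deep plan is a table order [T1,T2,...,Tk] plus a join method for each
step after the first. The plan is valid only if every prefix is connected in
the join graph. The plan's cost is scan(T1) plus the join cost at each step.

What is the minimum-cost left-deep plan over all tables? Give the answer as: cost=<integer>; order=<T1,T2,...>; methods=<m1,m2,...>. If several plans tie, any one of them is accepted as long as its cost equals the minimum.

cost=12300; order=C,A,D,B; methods=nl_idx,hash,hash

Selinger DP (subsets sized 1..n):
  {A}: scan cost=500, card=500
  {B}: scan cost=150, card=150
  {C}: scan cost=300, card=300
  {D}: scan cost=300, card=300
  {AB}: card=12500; try (B,hash)→3400, (A,merge)→6500, (B,merge)→6850, (A,hash)→9300, (A,nl_idx)→14000, (B,nl_idx)→17000 …(+2); best=3400 via (B,hash)
  {AC}: card=500; try (A,nl_idx)→3500, (C,nl_idx)→5500, (C,hash)→6400, (A,merge)→8300, (C,merge)→8500, (A,hash)→9600 …(+2); best=3500 via (A,nl_idx)
  {AD}: card=2500; try (A,nl_idx)→5500, (D,hash)→6400, (A,merge)→8300, (D,merge)→8500, (A,hash)→9600, (A,nl)→150300 …(+1); best=5500 via (A,nl_idx)
  {BC}: card=22500; try (B,hash)→3000, (C,merge)→4500, (B,merge)→4650, (C,hash)→5700, (C,nl_idx)→24000, (B,nl_idx)→25200 …(+2); best=3000 via (B,hash)
  {BD}: card=4500; try (B,hash)→3000, (D,merge)→4500, (B,merge)→4650, (D,hash)→5700, (B,nl_idx)→7200, (D,nl)→45150 …(+1); best=3000 via (B,hash)
  {CD}: card=18000; try (D,hash)→6000, (C,hash)→6000, (D,merge)→6300, (C,merge)→6300, (C,nl_idx)→21000, (D,nl)→90300 …(+1); best=6000 via (D,hash)
  {ABC}: card=6250; try (B,hash)→6400, (B,merge)→9850, (B,nl_idx)→13750, (C,hash)→21300, (A,hash)→34500, (B,nl)→78500 …(+6); best=6400 via (B,hash)
  {ABD}: card=6250; try (B,hash)→10400, (A,hash)→16500, (D,hash)→21300, (B,nl_idx)→31750, (B,merge)→39350, (A,nl_idx)→49750 …(+5); best=10400 via (B,hash)
  {ACD}: card=500; try (D,hash)→9400, (D,merge)→11500, (C,hash)→13400, (C,nl_idx)→28500, (A,hash)→33000, (C,merge)→41000 …(+5); best=9400 via (D,hash)
  {BCD}: card=135000; try (C,hash)→12900, (B,hash)→26400, (D,hash)→30900, (C,merge)→69000, (C,nl_idx)→178500, (B,nl_idx)→285000 …(+5); best=12900 via (C,hash)
  {ABCD}: card=625; try (B,hash)→12300, (B,nl_idx)→14025, (B,merge)→15750, (D,hash)→18050, (C,hash)→22050, (C,nl_idx)→67275 …(+9); best=12300 via (B,hash)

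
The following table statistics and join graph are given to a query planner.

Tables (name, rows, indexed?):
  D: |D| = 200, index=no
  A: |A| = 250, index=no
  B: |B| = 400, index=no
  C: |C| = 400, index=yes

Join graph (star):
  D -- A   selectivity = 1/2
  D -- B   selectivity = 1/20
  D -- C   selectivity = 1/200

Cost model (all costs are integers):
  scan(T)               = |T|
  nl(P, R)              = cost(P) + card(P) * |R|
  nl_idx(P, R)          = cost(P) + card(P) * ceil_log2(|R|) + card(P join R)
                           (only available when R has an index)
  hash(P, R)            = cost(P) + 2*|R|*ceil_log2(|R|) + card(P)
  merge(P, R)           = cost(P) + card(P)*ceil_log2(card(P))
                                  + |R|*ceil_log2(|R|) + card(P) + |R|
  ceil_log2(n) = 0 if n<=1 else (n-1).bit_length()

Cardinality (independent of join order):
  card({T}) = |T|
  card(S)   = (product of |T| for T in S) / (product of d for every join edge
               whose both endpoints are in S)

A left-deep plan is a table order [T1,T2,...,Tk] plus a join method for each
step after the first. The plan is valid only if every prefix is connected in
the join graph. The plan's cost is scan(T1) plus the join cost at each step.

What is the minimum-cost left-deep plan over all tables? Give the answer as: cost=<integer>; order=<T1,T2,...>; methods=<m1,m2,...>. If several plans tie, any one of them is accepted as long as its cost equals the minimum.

cost=22000; order=D,C,B,A; methods=nl_idx,hash,hash

Selinger DP (subsets sized 1..n):
  {D}: scan cost=200, card=200
  {A}: scan cost=250, card=250
  {B}: scan cost=400, card=400
  {C}: scan cost=400, card=400
  {AD}: card=25000; try (D,hash)→3700, (A,merge)→4250, (D,merge)→4300, (A,hash)→4400, (A,nl)→50200, (D,nl)→50250; best=3700 via (D,hash)
  {BD}: card=4000; try (D,hash)→4000, (B,merge)→6000, (D,merge)→6200, (B,hash)→7600, (B,nl)→80200, (D,nl)→80400; best=4000 via (D,hash)
  {CD}: card=400; try (C,nl_idx)→2400, (D,hash)→4000, (C,merge)→6000, (D,merge)→6200, (C,hash)→7600, (C,nl)→80200 …(+1); best=2400 via (C,nl_idx)
  {ABD}: card=500000; try (A,hash)→12000, (B,hash)→35900, (A,merge)→58250, (B,merge)→407700, (A,nl)→1004000, (B,nl)→10003700; best=12000 via (A,hash)
  {ACD}: card=50000; try (A,hash)→6800, (A,merge)→8650, (C,hash)→35900, (A,nl)→102400, (C,nl_idx)→278700, (C,merge)→407700 …(+1); best=6800 via (A,hash)
  {BCD}: card=8000; try (B,hash)→10000, (B,merge)→10400, (C,hash)→15200, (C,nl_idx)→48000, (C,merge)→60000, (B,nl)→162400 …(+1); best=10000 via (B,hash)
  {ABCD}: card=1000000; try (A,hash)→22000, (B,hash)→64000, (A,merge)→124250, (C,hash)→519200, (B,merge)→860800, (A,nl)→2010000 …(+4); best=22000 via (A,hash)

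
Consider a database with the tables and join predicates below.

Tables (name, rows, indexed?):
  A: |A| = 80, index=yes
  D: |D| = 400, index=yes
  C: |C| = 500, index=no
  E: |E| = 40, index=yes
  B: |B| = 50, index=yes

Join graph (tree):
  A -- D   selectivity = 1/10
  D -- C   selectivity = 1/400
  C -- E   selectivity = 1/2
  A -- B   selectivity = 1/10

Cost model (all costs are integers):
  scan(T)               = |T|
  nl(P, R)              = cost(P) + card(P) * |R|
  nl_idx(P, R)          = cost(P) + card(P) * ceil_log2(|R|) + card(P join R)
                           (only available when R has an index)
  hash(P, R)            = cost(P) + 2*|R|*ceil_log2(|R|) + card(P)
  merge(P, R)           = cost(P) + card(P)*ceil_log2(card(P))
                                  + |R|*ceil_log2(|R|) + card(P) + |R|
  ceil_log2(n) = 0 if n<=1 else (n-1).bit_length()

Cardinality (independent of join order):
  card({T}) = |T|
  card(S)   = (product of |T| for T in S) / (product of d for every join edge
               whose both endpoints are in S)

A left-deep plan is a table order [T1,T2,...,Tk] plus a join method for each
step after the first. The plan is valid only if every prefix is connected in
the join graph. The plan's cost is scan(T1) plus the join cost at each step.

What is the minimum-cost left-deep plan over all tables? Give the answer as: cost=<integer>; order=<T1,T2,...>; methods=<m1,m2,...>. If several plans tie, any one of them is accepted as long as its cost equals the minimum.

cost=32200; order=C,D,A,B,E; methods=nl_idx,hash,hash,hash

Selinger DP (subsets sized 1..n):
  {A}: scan cost=80, card=80
  {D}: scan cost=400, card=400
  {C}: scan cost=500, card=500
  {E}: scan cost=40, card=40
  {B}: scan cost=50, card=50
  {AD}: card=3200; try (A,hash)→1920, (D,nl_idx)→4000, (D,merge)→4720, (A,merge)→5040, (A,nl_idx)→6400, (D,hash)→7360 …(+2); best=1920 via (A,hash)
  {AB}: card=400; try (B,hash)→760, (A,nl_idx)→800, (B,nl_idx)→960, (A,merge)→1040, (B,merge)→1070, (A,hash)→1220 …(+2); best=760 via (B,hash)
  {CD}: card=500; try (D,nl_idx)→5500, (D,hash)→8200, (C,merge)→9400, (D,merge)→9500, (C,hash)→9800, (C,nl)→200400 …(+1); best=5500 via (D,nl_idx)
  {CE}: card=10000; try (E,hash)→1480, (C,merge)→5320, (E,merge)→5780, (C,hash)→9080, (E,nl_idx)→13500, (C,nl)→20040 …(+1); best=1480 via (E,hash)
  {ACD}: card=4000; try (A,hash)→7120, (A,merge)→11140, (A,nl_idx)→13000, (C,hash)→14120, (A,nl)→45500, (C,merge)→48520 …(+1); best=7120 via (A,hash)
  {ABD}: card=16000; try (B,hash)→5720, (D,hash)→8360, (D,merge)→8760, (D,nl_idx)→20360, (B,nl_idx)→37120, (B,merge)→43870 …(+2); best=5720 via (B,hash)
  {CDE}: card=10000; try (E,hash)→6480, (E,merge)→10780, (E,nl_idx)→18500, (D,hash)→18680, (E,nl)→25500, (D,nl_idx)→101480 …(+2); best=6480 via (E,hash)
  {ACDE}: card=80000; try (E,hash)→11600, (A,hash)→17600, (E,merge)→59400, (E,nl_idx)→111120, (A,nl_idx)→156480, (A,merge)→157120 …(+2); best=11600 via (E,hash)
  {ABCD}: card=20000; try (B,hash)→11720, (C,hash)→30720, (B,nl_idx)→51120, (B,merge)→59470, (B,nl)→207120, (C,merge)→250720 …(+1); best=11720 via (B,hash)
  {ABCDE}: card=400000; try (E,hash)→32200, (B,hash)→92200, (E,merge)→332000, (E,nl_idx)→531720, (E,nl)→811720, (B,nl_idx)→891600 …(+2); best=32200 via (E,hash)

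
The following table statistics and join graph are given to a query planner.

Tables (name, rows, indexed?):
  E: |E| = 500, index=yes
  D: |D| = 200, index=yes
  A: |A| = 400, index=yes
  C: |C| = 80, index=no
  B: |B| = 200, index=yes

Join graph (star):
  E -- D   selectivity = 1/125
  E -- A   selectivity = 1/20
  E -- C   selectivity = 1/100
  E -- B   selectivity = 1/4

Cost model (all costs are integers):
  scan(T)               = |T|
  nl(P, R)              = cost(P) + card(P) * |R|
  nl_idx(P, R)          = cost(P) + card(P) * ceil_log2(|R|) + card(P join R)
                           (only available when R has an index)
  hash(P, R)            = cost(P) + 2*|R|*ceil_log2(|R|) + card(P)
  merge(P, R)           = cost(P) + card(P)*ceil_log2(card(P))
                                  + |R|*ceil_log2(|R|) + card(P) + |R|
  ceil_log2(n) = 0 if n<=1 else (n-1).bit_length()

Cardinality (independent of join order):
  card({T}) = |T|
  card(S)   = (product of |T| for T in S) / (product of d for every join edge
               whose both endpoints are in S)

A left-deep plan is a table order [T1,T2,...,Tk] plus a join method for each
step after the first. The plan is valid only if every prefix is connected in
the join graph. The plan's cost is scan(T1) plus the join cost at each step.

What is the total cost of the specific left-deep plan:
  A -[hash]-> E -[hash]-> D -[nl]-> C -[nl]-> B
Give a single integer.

step 1: scan A: cost=400, card=400
step 2: join E via hash
    card(P join E) = 400*500/(20) = 10000
    cost = 400 + 2*500*9 + 400 = 9800
step 3: join D via hash
    card(P join D) = 10000*200/(125) = 16000
    cost = 9800 + 2*200*8 + 10000 = 23000
step 4: join C via nl
    card(P join C) = 16000*80/(100) = 12800
    cost = 23000 + 16000*80 = 1303000
step 5: join B via nl
    card(P join B) = 12800*200/(4) = 640000
    cost = 1303000 + 12800*200 = 3863000

3863000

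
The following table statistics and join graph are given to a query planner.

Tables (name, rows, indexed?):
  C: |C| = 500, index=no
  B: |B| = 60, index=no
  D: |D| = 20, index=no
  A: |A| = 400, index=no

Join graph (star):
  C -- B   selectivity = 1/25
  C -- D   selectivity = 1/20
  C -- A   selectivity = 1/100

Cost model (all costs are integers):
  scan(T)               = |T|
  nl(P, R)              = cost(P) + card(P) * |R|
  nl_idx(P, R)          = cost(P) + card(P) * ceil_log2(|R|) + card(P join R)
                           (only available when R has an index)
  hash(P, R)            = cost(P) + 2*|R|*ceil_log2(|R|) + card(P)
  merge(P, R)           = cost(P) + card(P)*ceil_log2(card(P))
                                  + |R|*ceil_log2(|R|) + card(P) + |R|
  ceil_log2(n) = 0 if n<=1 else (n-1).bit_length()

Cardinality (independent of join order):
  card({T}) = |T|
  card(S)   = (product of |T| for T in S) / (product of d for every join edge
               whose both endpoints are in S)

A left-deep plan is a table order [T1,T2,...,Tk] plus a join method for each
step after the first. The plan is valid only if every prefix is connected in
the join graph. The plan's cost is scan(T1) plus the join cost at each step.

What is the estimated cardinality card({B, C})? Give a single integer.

Tables in S: B(60), C(500)
Edges inside S: C-B(d=25)
numerator = 60 * 500 = 30000
denominator = 25 = 25
card(S) = 30000 / 25 = 1200

1200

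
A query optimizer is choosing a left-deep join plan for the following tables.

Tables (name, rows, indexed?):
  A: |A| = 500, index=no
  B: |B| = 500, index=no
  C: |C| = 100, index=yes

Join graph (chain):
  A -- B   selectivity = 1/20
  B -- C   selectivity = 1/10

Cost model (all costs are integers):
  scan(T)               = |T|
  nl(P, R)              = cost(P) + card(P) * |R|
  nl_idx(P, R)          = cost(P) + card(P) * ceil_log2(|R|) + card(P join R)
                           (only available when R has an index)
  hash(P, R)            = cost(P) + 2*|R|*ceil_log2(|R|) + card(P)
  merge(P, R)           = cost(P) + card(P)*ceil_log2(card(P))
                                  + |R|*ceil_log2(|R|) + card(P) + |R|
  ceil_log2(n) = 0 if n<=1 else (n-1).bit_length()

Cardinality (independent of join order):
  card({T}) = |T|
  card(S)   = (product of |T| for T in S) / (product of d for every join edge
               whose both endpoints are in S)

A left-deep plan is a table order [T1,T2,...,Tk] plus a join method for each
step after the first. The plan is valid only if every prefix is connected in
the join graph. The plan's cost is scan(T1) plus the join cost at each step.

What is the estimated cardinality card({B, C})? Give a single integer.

Tables in S: B(500), C(100)
Edges inside S: B-C(d=10)
numerator = 500 * 100 = 50000
denominator = 10 = 10
card(S) = 50000 / 10 = 5000

5000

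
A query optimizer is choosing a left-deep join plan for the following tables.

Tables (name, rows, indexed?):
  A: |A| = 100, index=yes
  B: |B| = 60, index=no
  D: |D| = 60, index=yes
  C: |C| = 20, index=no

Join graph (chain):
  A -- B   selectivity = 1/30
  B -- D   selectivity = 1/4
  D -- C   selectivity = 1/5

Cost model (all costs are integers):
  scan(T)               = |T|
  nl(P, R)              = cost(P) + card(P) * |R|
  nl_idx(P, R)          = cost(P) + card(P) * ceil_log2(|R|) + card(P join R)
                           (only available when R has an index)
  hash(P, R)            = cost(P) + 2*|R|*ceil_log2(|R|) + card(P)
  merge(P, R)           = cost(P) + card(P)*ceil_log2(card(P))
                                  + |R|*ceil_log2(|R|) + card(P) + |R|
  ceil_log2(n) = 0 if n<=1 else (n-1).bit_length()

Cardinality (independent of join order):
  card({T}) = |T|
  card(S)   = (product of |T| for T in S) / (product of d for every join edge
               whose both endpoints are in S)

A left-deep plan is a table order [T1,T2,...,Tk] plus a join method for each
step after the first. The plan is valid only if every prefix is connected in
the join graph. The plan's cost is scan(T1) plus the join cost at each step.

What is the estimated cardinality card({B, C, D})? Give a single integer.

Tables in S: B(60), C(20), D(60)
Edges inside S: B-D(d=4), D-C(d=5)
numerator = 60 * 20 * 60 = 72000
denominator = 4 * 5 = 20
card(S) = 72000 / 20 = 3600

3600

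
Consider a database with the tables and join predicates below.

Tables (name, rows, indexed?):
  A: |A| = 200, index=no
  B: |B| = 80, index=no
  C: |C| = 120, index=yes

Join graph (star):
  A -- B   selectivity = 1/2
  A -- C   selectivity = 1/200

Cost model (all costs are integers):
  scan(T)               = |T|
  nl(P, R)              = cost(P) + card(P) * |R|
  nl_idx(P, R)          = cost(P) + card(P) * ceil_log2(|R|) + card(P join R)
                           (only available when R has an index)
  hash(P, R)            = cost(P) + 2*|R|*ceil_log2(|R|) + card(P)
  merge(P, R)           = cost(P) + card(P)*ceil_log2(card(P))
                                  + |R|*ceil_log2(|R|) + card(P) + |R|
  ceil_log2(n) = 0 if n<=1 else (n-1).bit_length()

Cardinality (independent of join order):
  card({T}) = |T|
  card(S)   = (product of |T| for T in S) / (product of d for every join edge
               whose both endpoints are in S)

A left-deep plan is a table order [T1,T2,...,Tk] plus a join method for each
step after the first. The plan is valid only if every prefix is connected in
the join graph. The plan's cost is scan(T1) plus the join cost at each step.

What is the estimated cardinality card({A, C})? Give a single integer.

Tables in S: A(200), C(120)
Edges inside S: A-C(d=200)
numerator = 200 * 120 = 24000
denominator = 200 = 200
card(S) = 24000 / 200 = 120

120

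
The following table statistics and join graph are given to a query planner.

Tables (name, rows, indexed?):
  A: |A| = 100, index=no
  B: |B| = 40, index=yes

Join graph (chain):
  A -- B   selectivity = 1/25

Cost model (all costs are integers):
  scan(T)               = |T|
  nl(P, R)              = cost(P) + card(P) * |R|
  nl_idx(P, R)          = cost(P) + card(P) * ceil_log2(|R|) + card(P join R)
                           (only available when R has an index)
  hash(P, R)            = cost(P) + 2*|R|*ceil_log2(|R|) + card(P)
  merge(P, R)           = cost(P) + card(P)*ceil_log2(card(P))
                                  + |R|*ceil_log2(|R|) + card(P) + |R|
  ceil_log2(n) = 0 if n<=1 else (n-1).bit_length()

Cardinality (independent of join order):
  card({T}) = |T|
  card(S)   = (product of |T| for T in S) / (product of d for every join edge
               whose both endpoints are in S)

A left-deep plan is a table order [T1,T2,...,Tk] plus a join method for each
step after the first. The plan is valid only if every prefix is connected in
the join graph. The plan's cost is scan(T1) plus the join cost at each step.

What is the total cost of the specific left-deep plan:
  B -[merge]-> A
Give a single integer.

step 1: scan B: cost=40, card=40
step 2: join A via merge
    card(P join A) = 40*100/(25) = 160
    cost = 40 + 40*6 + 100*7 + 40 + 100 = 1120

1120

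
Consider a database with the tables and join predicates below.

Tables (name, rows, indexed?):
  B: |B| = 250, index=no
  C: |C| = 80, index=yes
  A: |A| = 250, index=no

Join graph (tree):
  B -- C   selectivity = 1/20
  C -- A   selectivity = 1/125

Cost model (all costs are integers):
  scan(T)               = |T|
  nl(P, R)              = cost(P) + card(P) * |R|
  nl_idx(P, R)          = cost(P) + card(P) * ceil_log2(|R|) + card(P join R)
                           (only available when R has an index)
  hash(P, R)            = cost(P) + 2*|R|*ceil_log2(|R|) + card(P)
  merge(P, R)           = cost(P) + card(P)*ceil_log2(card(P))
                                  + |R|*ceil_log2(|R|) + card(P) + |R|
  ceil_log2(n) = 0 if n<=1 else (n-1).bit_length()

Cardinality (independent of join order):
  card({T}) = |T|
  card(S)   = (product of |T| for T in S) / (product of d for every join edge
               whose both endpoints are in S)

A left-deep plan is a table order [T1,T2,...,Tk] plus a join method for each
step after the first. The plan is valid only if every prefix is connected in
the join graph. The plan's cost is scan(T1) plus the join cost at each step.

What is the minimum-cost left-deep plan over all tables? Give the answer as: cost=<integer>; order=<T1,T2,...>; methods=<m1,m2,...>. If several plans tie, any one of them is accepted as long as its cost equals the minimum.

Selinger DP (subsets sized 1..n):
  {B}: scan cost=250, card=250
  {C}: scan cost=80, card=80
  {A}: scan cost=250, card=250
  {BC}: card=1000; try (C,hash)→1620, (B,merge)→2970, (C,nl_idx)→3000, (C,merge)→3140, (B,hash)→4160, (B,nl)→20080 …(+1); best=1620 via (C,hash)
  {AC}: card=160; try (C,hash)→1620, (C,nl_idx)→2160, (A,merge)→2970, (C,merge)→3140, (A,hash)→4160, (A,nl)→20080 …(+1); best=1620 via (C,hash)
  {ABC}: card=2000; try (B,merge)→5310, (B,hash)→5780, (A,hash)→6620, (A,merge)→14870, (B,nl)→41620, (A,nl)→251620; best=5310 via (B,merge)

cost=5310; order=A,C,B; methods=hash,merge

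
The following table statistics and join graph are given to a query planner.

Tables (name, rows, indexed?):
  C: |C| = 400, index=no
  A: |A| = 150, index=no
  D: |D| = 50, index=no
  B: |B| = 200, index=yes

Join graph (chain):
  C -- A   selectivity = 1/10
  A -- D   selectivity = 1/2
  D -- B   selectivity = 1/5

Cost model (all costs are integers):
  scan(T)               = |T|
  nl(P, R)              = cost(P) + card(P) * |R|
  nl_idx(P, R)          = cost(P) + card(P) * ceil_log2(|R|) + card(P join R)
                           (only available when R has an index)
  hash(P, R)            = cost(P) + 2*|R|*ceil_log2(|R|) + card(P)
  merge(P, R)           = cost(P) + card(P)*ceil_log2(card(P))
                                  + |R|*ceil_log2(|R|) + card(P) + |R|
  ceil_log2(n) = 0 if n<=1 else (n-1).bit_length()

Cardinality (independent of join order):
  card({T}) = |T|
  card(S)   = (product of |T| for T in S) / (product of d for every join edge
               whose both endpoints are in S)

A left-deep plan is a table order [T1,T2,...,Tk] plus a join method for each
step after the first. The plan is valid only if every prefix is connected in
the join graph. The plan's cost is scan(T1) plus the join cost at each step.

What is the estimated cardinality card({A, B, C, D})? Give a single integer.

Tables in S: A(150), B(200), C(400), D(50)
Edges inside S: C-A(d=10), A-D(d=2), D-B(d=5)
numerator = 150 * 200 * 400 * 50 = 600000000
denominator = 10 * 2 * 5 = 100
card(S) = 600000000 / 100 = 6000000

6000000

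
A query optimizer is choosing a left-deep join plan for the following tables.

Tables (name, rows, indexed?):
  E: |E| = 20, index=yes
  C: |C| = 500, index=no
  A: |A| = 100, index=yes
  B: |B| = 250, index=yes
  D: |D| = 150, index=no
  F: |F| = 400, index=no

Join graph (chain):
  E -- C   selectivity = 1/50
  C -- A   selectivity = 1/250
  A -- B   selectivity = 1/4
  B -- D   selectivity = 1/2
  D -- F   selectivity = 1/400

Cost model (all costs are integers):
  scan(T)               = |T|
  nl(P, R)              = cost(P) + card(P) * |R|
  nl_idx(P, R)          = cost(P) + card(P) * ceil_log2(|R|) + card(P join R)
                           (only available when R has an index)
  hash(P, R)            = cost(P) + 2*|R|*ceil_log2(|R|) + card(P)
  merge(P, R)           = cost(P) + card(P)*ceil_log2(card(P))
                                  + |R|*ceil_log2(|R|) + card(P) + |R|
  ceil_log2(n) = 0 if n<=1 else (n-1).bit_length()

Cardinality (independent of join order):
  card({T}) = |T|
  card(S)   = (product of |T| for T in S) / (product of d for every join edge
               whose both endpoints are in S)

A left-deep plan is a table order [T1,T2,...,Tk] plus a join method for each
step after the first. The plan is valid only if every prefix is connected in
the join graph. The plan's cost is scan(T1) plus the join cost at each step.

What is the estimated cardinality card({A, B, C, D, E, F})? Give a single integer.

375000

Tables in S: A(100), B(250), C(500), D(150), E(20), F(400)
Edges inside S: E-C(d=50), C-A(d=250), A-B(d=4), B-D(d=2), D-F(d=400)
numerator = 100 * 250 * 500 * 150 * 20 * 400 = 15000000000000
denominator = 50 * 250 * 4 * 2 * 400 = 40000000
card(S) = 15000000000000 / 40000000 = 375000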